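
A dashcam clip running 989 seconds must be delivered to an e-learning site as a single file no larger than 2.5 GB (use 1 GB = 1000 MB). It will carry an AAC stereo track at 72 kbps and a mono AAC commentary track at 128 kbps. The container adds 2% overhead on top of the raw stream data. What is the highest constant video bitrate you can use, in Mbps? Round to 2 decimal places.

19.63 Mbps

Budget: 2.5 GB = 20000.0 Mb.
Stream payload after overhead: 20000.0 / 1.02 = 19607.8 Mb.
Total bitrate budget: 19607.8 Mb / 989 s = 19.826 Mbps.
Audio total: 72 + 128 = 200 kbps = 0.200 Mbps.
Video: 19.826 − 0.200 = 19.626 Mbps.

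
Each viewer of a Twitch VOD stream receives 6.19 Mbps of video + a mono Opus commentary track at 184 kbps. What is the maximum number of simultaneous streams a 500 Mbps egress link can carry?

Audio: 184 kbps = 0.184 Mbps.
Per-viewer media rate: 6.374 Mbps.
500 Mbps = 500.0 Mbps; 500.0 / 6.374 = 78.44 → 78 viewers.

78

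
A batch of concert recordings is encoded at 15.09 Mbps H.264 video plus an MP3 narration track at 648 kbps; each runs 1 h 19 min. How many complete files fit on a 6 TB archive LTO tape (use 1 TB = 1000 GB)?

1 h 19 min = 79 min = 4740 s
Audio: 648 kbps = 0.648 Mbps.
Total bitrate: 15.738 Mbps.
Per item: 15.738 Mbps × 4740 s = 74,598 Mb = 9,325 MB.
Capacity: 6 TB = 48,000,000 Mb; 643.45 items → 643 complete.

643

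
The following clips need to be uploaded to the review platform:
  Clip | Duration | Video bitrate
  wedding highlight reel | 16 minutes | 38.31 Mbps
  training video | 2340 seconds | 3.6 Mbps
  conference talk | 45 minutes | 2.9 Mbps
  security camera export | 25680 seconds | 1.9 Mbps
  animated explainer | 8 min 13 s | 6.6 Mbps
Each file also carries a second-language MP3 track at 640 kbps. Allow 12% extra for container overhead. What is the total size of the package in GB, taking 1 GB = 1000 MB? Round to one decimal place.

17.6 GB

Audio: 640 kbps = 0.640 Mbps.
wedding highlight reel: 38.950 Mbps × 960 s × 1.12 = 41879.0 Mb
training video: 4.240 Mbps × 2340 s × 1.12 = 11112.2 Mb
conference talk: 3.540 Mbps × 2700 s × 1.12 = 10705.0 Mb
security camera export: 2.540 Mbps × 25680 s × 1.12 = 73054.5 Mb
animated explainer: 7.240 Mbps × 493 s × 1.12 = 3997.6 Mb
Total: 140748.3 Mb = 17593.5 MB.
= 17.59 GB.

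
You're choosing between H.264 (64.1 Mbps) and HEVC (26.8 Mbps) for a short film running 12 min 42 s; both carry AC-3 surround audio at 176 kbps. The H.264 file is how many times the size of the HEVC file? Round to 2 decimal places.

2.38

12 min 42 s = 762 s
Audio: 176 kbps = 0.176 Mbps.
H.264: 64.276 Mbps × 762 s = 48978.3 Mb = 5.702 GiB.
HEVC: 26.976 Mbps × 762 s = 20555.7 Mb = 2.393 GiB.
Ratio: 5.702 / 2.393 = 2.383.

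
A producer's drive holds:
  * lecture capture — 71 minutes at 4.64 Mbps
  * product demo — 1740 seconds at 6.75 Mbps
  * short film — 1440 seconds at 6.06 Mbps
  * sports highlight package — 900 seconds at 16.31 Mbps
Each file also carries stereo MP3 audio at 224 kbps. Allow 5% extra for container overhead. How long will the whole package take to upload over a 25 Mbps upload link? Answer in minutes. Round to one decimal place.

39.7 minutes

Audio: 224 kbps = 0.224 Mbps.
lecture capture: 4.864 Mbps × 4260 s × 1.05 = 21756.7 Mb
product demo: 6.974 Mbps × 1740 s × 1.05 = 12741.5 Mb
short film: 6.284 Mbps × 1440 s × 1.05 = 9501.4 Mb
sports highlight package: 16.534 Mbps × 900 s × 1.05 = 15624.6 Mb
Total: 59624.2 Mb = 7453.0 MB.
At 25 Mbps: 59624.2 / 25 = 2385 s ≈ 39.7 minutes.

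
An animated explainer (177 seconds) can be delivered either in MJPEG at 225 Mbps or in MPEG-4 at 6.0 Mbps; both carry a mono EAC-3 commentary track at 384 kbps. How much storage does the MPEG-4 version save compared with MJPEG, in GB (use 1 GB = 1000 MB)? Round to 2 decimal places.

Audio: 384 kbps = 0.384 Mbps.
MJPEG: 225.384 Mbps × 177 s = 39893.0 Mb = 4.987 GB.
MPEG-4: 6.384 Mbps × 177 s = 1130.0 Mb = 0.141 GB.
Saving: 4.987 − 0.141 = 4.845 GB.

4.85 GB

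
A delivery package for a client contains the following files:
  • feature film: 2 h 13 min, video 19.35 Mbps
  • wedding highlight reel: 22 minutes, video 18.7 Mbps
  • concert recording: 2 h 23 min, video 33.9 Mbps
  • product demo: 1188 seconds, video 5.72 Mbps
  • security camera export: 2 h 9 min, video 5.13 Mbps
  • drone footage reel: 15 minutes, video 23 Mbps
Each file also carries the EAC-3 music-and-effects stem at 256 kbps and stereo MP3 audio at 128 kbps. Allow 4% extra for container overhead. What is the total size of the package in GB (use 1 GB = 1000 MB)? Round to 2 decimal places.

Audio total: 256 + 128 = 384 kbps = 0.384 Mbps.
feature film: 19.734 Mbps × 7980 s × 1.04 = 163776.4 Mb
wedding highlight reel: 19.084 Mbps × 1320 s × 1.04 = 26198.5 Mb
concert recording: 34.284 Mbps × 8580 s × 1.04 = 305923.0 Mb
product demo: 6.104 Mbps × 1188 s × 1.04 = 7541.6 Mb
security camera export: 5.514 Mbps × 7740 s × 1.04 = 44385.5 Mb
drone footage reel: 23.384 Mbps × 900 s × 1.04 = 21887.4 Mb
Total: 569712.4 Mb = 71214.1 MB.
= 71.21 GB.

71.21 GB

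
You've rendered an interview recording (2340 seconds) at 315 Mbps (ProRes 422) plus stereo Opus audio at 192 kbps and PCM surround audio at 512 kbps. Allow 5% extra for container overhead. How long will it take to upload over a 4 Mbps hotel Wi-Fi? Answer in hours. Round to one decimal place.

Audio total: 192 + 512 = 704 kbps = 0.704 Mbps.
Total bitrate: 315.704 Mbps.
File: 315.704 Mbps × 2340 s = 738747.4 Mb.
With 5% container overhead: ×1.05. → 775684.7 Mb.
At 4 Mbps: 775684.7 / 4 = 193921.2 s ≈ 53.9 hours.

53.9 hours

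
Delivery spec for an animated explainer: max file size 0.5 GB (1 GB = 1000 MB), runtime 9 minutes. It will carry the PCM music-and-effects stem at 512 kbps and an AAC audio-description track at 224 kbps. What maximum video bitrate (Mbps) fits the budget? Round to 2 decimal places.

6.67 Mbps

Budget: 0.5 GB = 4000.0 Mb.
9 min = 540 s
Total bitrate budget: 4000.0 Mb / 540 s = 7.407 Mbps.
Audio total: 512 + 224 = 736 kbps = 0.736 Mbps.
Video: 7.407 − 0.736 = 6.671 Mbps.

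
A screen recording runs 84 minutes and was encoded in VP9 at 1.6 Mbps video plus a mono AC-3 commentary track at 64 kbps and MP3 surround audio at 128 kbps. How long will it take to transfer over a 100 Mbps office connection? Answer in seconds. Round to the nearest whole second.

90 seconds

84 min = 5040 s
Audio total: 64 + 128 = 192 kbps = 0.192 Mbps.
Total bitrate: 1.792 Mbps.
File: 1.792 Mbps × 5040 s = 9031.7 Mb.
At 100 Mbps: 9031.7 / 100 = 90.3 s ≈ 90.3 seconds.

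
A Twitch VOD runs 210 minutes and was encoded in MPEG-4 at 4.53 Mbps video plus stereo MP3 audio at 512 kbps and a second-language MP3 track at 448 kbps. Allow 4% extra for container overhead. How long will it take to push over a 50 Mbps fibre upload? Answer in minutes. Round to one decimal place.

24.0 minutes

210 min = 12600 s
Audio total: 512 + 448 = 960 kbps = 0.960 Mbps.
Total bitrate: 5.490 Mbps.
File: 5.490 Mbps × 12600 s = 69174.0 Mb.
With 4% container overhead: ×1.04. → 71941.0 Mb.
At 50 Mbps: 71941.0 / 50 = 1438.8 s ≈ 24 minutes.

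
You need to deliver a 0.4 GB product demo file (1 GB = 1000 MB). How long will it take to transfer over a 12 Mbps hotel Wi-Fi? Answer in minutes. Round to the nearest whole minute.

File: 0.4 GB = 3200.0 Mb.
At 12 Mbps: 3200.0 / 12 = 266.7 s ≈ 4.44 minutes.

4 minutes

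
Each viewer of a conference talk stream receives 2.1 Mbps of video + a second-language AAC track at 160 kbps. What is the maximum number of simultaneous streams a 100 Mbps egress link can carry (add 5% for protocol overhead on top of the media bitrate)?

Audio: 160 kbps = 0.160 Mbps.
Per-viewer media rate: 2.260 Mbps.
On the wire with 5% overhead: 2.373 Mbps.
100 Mbps = 100.0 Mbps; 100.0 / 2.373 = 42.14 → 42 viewers.

42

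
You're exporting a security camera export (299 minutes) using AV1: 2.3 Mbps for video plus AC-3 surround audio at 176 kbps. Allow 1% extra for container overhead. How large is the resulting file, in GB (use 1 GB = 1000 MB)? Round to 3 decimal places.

5.608 GB

299 min = 17940 s
Audio: 176 kbps = 0.176 Mbps.
Total bitrate: 2.3 + 0.176 = 2.476 Mbps.
Stream data: 2.476 Mbps × 17940 s = 44419.4 Mb.
With 1% container overhead: ×1.01.
44,864 Mb ÷ 8 = 5,608 MB → 5.608 GB.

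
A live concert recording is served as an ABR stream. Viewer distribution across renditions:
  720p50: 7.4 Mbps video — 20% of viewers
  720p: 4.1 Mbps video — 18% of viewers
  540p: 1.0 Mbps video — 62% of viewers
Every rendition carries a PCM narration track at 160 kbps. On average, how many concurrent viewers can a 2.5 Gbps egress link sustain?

833

Audio: 160 kbps = 0.160 Mbps.
Average per-viewer bitrate: 0.20×7.560 + 0.18×4.260 + 0.62×1.160 = 2.998 Mbps.
2.5 Gbps = 2,500 Mbps; 2,500 / 2.998 = 833.89 → 833.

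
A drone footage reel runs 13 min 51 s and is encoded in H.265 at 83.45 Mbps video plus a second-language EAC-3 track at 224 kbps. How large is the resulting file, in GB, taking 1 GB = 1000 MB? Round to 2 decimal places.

13 min 51 s = 831 s
Audio: 224 kbps = 0.224 Mbps.
Total bitrate: 83.45 + 0.224 = 83.674 Mbps.
Stream data: 83.674 Mbps × 831 s = 69533.1 Mb.
69,533 Mb ÷ 8 = 8,692 MB → 8.692 GB.

8.69 GB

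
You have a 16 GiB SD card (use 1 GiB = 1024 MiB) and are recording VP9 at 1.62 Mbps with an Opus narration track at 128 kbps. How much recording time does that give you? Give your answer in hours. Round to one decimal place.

21.8 hours

Audio: 128 kbps = 0.128 Mbps.
Total bitrate: 1.62 + 0.128 = 1.748 Mbps.
Capacity: 16 GiB = 137,439 Mb.
Recording time: 137,439 / 1.748 = 78,626 s ≈ 21.8 hours.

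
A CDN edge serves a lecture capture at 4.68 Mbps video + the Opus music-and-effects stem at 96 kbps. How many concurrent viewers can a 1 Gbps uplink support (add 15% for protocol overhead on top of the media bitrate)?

Audio: 96 kbps = 0.096 Mbps.
Per-viewer media rate: 4.776 Mbps.
On the wire with 15% overhead: 5.492 Mbps.
1 Gbps = 1,000 Mbps; 1,000 / 5.492 = 182.07 → 182 viewers.

182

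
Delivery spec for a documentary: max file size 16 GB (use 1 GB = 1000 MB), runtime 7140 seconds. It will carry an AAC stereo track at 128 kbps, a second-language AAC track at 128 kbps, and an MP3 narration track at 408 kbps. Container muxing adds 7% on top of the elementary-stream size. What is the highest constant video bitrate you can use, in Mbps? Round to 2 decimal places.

16.09 Mbps

Budget: 16 GB = 128000.0 Mb.
Stream payload after overhead: 128000.0 / 1.07 = 119626.2 Mb.
Total bitrate budget: 119626.2 Mb / 7140 s = 16.754 Mbps.
Audio total: 128 + 128 + 408 = 664 kbps = 0.664 Mbps.
Video: 16.754 − 0.664 = 16.090 Mbps.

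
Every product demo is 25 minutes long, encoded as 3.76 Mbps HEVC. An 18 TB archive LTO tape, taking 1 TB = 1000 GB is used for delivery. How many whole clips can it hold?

25 min = 1500 s
Per item: 3.760 Mbps × 1500 s = 5,640 Mb = 705.0 MB.
Capacity: 18 TB = 144,000,000 Mb; 25531.91 items → 25531 complete.

25531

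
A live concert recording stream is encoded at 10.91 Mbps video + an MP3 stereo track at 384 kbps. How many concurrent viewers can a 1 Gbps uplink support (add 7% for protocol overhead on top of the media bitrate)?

Audio: 384 kbps = 0.384 Mbps.
Per-viewer media rate: 11.294 Mbps.
On the wire with 7% overhead: 12.085 Mbps.
1 Gbps = 1,000 Mbps; 1,000 / 12.085 = 82.75 → 82 viewers.

82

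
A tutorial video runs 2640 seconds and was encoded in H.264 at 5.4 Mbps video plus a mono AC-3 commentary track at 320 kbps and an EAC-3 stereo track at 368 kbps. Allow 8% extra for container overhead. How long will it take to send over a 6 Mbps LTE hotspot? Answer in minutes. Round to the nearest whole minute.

Audio total: 320 + 368 = 688 kbps = 0.688 Mbps.
Total bitrate: 6.088 Mbps.
File: 6.088 Mbps × 2640 s = 16072.3 Mb.
With 8% container overhead: ×1.08. → 17358.1 Mb.
At 6 Mbps: 17358.1 / 6 = 2893.0 s ≈ 48.2 minutes.

48 minutes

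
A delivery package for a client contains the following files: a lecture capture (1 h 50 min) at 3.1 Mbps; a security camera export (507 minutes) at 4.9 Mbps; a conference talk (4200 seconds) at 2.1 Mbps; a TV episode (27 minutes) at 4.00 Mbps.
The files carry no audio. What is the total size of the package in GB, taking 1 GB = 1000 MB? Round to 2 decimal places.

lecture capture: 3.100 Mbps × 6600 s = 20460.0 Mb
security camera export: 4.900 Mbps × 30420 s = 149058.0 Mb
conference talk: 2.100 Mbps × 4200 s = 8820.0 Mb
TV episode: 4.000 Mbps × 1620 s = 6480.0 Mb
Total: 184818.0 Mb = 23102.2 MB.
= 23.10 GB.

23.10 GB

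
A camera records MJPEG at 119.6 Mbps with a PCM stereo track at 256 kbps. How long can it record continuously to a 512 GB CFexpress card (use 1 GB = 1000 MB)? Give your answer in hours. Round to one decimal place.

Audio: 256 kbps = 0.256 Mbps.
Total bitrate: 119.6 + 0.256 = 119.856 Mbps.
Capacity: 512 GB = 4,096,000 Mb.
Recording time: 4,096,000 / 119.856 = 34,174 s ≈ 9.49 hours.

9.5 hours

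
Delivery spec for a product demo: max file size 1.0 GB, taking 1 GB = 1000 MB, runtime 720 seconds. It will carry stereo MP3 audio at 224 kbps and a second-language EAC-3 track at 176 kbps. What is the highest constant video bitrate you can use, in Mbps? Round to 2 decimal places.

Budget: 1.0 GB = 8000.0 Mb.
Total bitrate budget: 8000.0 Mb / 720 s = 11.111 Mbps.
Audio total: 224 + 176 = 400 kbps = 0.400 Mbps.
Video: 11.111 − 0.400 = 10.711 Mbps.

10.71 Mbps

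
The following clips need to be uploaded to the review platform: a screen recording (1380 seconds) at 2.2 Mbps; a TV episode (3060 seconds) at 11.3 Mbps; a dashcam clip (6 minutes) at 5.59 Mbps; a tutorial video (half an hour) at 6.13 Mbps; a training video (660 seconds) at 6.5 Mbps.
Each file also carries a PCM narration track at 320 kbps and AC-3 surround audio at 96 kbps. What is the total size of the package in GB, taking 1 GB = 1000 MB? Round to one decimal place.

7.2 GB

Audio total: 320 + 96 = 416 kbps = 0.416 Mbps.
screen recording: 2.616 Mbps × 1380 s = 3610.1 Mb
TV episode: 11.716 Mbps × 3060 s = 35851.0 Mb
dashcam clip: 6.006 Mbps × 360 s = 2162.2 Mb
tutorial video: 6.546 Mbps × 1800 s = 11782.8 Mb
training video: 6.916 Mbps × 660 s = 4564.6 Mb
Total: 57970.6 Mb = 7246.3 MB.
= 7.246 GB.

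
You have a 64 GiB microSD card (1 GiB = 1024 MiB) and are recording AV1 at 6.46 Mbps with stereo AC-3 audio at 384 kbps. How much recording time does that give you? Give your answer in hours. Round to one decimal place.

Audio: 384 kbps = 0.384 Mbps.
Total bitrate: 6.46 + 0.384 = 6.844 Mbps.
Capacity: 64 GiB = 549,756 Mb.
Recording time: 549,756 / 6.844 = 80,327 s ≈ 22.3 hours.

22.3 hours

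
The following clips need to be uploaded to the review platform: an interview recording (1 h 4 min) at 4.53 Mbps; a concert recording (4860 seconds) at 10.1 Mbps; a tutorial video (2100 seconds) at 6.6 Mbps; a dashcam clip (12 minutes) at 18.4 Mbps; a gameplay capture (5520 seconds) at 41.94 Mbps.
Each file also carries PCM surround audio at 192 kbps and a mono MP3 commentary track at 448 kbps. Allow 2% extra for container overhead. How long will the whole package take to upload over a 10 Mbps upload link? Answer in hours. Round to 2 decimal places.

Audio total: 192 + 448 = 640 kbps = 0.640 Mbps.
interview recording: 5.170 Mbps × 3840 s × 1.02 = 20249.9 Mb
concert recording: 10.740 Mbps × 4860 s × 1.02 = 53240.3 Mb
tutorial video: 7.240 Mbps × 2100 s × 1.02 = 15508.1 Mb
dashcam clip: 19.040 Mbps × 720 s × 1.02 = 13983.0 Mb
gameplay capture: 42.580 Mbps × 5520 s × 1.02 = 239742.4 Mb
Total: 342723.7 Mb = 42840.5 MB.
At 10 Mbps: 342723.7 / 10 = 34272 s ≈ 9.52 hours.

9.52 hours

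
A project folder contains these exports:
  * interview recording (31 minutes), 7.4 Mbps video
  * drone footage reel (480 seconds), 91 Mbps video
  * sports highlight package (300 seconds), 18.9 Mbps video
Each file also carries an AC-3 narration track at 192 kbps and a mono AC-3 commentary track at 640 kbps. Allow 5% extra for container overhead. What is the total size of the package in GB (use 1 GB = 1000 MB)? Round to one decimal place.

8.6 GB

Audio total: 192 + 640 = 832 kbps = 0.832 Mbps.
interview recording: 8.232 Mbps × 1860 s × 1.05 = 16077.1 Mb
drone footage reel: 91.832 Mbps × 480 s × 1.05 = 46283.3 Mb
sports highlight package: 19.732 Mbps × 300 s × 1.05 = 6215.6 Mb
Total: 68576.0 Mb = 8572.0 MB.
= 8.572 GB.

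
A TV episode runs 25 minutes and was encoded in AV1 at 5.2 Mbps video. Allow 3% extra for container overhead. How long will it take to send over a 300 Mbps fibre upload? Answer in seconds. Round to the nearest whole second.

25 min = 1500 s
File: 5.200 Mbps × 1500 s = 7800.0 Mb.
With 3% container overhead: ×1.03. → 8034.0 Mb.
At 300 Mbps: 8034.0 / 300 = 26.8 s ≈ 26.8 seconds.

27 seconds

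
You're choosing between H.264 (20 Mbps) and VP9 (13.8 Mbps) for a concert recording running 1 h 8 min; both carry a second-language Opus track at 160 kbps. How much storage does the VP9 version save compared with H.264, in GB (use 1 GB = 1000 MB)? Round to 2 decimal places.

1 h 8 min = 68 min = 4080 s
Audio: 160 kbps = 0.160 Mbps.
H.264: 20.160 Mbps × 4080 s = 82252.8 Mb = 10.282 GB.
VP9: 13.960 Mbps × 4080 s = 56956.8 Mb = 7.120 GB.
Saving: 10.282 − 7.120 = 3.162 GB.

3.16 GB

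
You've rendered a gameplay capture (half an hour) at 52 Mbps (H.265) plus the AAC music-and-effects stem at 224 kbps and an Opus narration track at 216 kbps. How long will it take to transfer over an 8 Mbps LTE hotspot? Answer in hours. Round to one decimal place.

3.3 hours

30 min = 1800 s
Audio total: 224 + 216 = 440 kbps = 0.440 Mbps.
Total bitrate: 52.440 Mbps.
File: 52.440 Mbps × 1800 s = 94392.0 Mb.
At 8 Mbps: 94392.0 / 8 = 11799.0 s ≈ 3.28 hours.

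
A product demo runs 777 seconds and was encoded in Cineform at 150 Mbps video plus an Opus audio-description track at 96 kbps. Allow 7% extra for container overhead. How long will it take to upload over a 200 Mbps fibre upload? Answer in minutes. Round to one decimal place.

Audio: 96 kbps = 0.096 Mbps.
Total bitrate: 150.096 Mbps.
File: 150.096 Mbps × 777 s = 116624.6 Mb.
With 7% container overhead: ×1.07. → 124788.3 Mb.
At 200 Mbps: 124788.3 / 200 = 623.9 s ≈ 10.4 minutes.

10.4 minutes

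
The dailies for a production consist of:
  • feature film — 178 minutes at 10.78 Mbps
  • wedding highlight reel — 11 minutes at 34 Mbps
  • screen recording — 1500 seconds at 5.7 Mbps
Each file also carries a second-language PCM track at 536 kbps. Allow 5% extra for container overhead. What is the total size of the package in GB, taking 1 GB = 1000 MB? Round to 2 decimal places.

Audio: 536 kbps = 0.536 Mbps.
feature film: 11.316 Mbps × 10680 s × 1.05 = 126897.6 Mb
wedding highlight reel: 34.536 Mbps × 660 s × 1.05 = 23933.4 Mb
screen recording: 6.236 Mbps × 1500 s × 1.05 = 9821.7 Mb
Total: 160652.8 Mb = 20081.6 MB.
= 20.08 GB.

20.08 GB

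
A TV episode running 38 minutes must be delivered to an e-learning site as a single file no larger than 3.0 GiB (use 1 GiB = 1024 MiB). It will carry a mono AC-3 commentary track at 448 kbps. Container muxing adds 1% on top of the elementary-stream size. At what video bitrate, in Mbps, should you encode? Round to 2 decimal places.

Budget: 3.0 GiB = 25769.8 Mb.
Stream payload after overhead: 25769.8 / 1.01 = 25514.7 Mb.
38 min = 2280 s
Total bitrate budget: 25514.7 Mb / 2280 s = 11.191 Mbps.
Audio: 448 kbps = 0.448 Mbps.
Video: 11.191 − 0.448 = 10.743 Mbps.

10.74 Mbps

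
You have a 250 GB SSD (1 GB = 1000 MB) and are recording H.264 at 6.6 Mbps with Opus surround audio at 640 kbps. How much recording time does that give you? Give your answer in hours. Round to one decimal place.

Audio: 640 kbps = 0.640 Mbps.
Total bitrate: 6.6 + 0.640 = 7.240 Mbps.
Capacity: 250 GB = 2,000,000 Mb.
Recording time: 2,000,000 / 7.240 = 276,243 s ≈ 76.7 hours.

76.7 hours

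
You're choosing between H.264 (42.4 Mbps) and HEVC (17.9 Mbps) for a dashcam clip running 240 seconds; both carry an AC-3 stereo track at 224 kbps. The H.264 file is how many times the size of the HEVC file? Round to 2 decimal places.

Audio: 224 kbps = 0.224 Mbps.
H.264: 42.624 Mbps × 240 s = 10229.8 Mb = 1.279 GB.
HEVC: 18.124 Mbps × 240 s = 4349.8 Mb = 0.544 GB.
Ratio: 1.279 / 0.544 = 2.352.

2.35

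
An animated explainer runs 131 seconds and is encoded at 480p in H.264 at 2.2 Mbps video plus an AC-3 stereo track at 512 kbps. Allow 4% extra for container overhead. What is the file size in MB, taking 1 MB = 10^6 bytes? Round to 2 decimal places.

Audio: 512 kbps = 0.512 Mbps.
Total bitrate: 2.2 + 0.512 = 2.712 Mbps.
Stream data: 2.712 Mbps × 131 s = 355.3 Mb.
With 4% container overhead: ×1.04.
369.5 Mb ÷ 8 = 46.19 MB → 46.19 MB.

46.19 MB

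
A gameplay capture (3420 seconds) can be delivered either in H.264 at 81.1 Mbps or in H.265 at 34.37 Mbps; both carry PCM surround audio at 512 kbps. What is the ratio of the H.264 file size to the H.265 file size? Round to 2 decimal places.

2.34

Audio: 512 kbps = 0.512 Mbps.
H.264: 81.612 Mbps × 3420 s = 279113.0 Mb = 34.889 GB.
H.265: 34.882 Mbps × 3420 s = 119296.4 Mb = 14.912 GB.
Ratio: 34.889 / 14.912 = 2.340.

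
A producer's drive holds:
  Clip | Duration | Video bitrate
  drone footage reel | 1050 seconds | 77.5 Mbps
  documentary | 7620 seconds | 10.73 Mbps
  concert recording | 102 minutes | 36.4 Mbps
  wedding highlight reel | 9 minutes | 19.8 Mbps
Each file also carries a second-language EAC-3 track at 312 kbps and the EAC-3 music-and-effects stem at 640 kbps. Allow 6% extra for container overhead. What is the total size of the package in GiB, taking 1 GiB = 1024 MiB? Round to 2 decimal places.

Audio total: 312 + 640 = 952 kbps = 0.952 Mbps.
drone footage reel: 78.452 Mbps × 1050 s × 1.06 = 87317.1 Mb
documentary: 11.682 Mbps × 7620 s × 1.06 = 94357.9 Mb
concert recording: 37.352 Mbps × 6120 s × 1.06 = 242309.9 Mb
wedding highlight reel: 20.752 Mbps × 540 s × 1.06 = 11878.4 Mb
Total: 435863.3 Mb = 54482.9 MB.
= 50.74 GiB.

50.74 GiB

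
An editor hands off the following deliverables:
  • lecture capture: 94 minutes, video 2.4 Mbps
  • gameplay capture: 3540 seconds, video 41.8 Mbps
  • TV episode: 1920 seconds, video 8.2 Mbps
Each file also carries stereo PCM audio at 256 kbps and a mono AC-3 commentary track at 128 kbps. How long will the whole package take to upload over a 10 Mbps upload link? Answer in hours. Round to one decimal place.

Audio total: 256 + 128 = 384 kbps = 0.384 Mbps.
lecture capture: 2.784 Mbps × 5640 s = 15701.8 Mb
gameplay capture: 42.184 Mbps × 3540 s = 149331.4 Mb
TV episode: 8.584 Mbps × 1920 s = 16481.3 Mb
Total: 181514.4 Mb = 22689.3 MB.
At 10 Mbps: 181514.4 / 10 = 18151 s ≈ 5.04 hours.

5.0 hours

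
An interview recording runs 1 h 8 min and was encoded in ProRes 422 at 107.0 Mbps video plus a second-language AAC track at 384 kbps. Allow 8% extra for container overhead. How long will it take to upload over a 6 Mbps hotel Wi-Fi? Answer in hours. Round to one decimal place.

1 h 8 min = 68 min = 4080 s
Audio: 384 kbps = 0.384 Mbps.
Total bitrate: 107.384 Mbps.
File: 107.384 Mbps × 4080 s = 438126.7 Mb.
With 8% container overhead: ×1.08. → 473176.9 Mb.
At 6 Mbps: 473176.9 / 6 = 78862.8 s ≈ 21.9 hours.

21.9 hours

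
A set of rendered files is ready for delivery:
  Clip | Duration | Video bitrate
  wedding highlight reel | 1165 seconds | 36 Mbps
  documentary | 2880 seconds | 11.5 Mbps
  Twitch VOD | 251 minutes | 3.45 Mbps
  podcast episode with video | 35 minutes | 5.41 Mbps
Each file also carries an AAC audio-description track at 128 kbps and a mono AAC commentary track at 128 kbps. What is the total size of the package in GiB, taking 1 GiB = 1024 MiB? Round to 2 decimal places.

Audio total: 128 + 128 = 256 kbps = 0.256 Mbps.
wedding highlight reel: 36.256 Mbps × 1165 s = 42238.2 Mb
documentary: 11.756 Mbps × 2880 s = 33857.3 Mb
Twitch VOD: 3.706 Mbps × 15060 s = 55812.4 Mb
podcast episode with video: 5.666 Mbps × 2100 s = 11898.6 Mb
Total: 143806.5 Mb = 17975.8 MB.
= 16.74 GiB.

16.74 GiB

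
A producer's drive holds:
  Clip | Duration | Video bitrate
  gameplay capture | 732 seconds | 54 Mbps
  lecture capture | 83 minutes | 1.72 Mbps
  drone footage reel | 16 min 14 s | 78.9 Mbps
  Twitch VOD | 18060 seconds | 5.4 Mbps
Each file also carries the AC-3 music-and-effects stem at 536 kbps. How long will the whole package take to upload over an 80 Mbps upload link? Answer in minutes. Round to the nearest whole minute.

49 minutes

Audio: 536 kbps = 0.536 Mbps.
gameplay capture: 54.536 Mbps × 732 s = 39920.4 Mb
lecture capture: 2.256 Mbps × 4980 s = 11234.9 Mb
drone footage reel: 79.436 Mbps × 974 s = 77370.7 Mb
Twitch VOD: 5.936 Mbps × 18060 s = 107204.2 Mb
Total: 235730.1 Mb = 29466.3 MB.
At 80 Mbps: 235730.1 / 80 = 2947 s ≈ 49.1 minutes.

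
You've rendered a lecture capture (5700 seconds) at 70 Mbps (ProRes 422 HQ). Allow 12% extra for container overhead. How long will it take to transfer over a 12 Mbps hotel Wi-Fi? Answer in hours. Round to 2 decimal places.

10.34 hours

File: 70.000 Mbps × 5700 s = 399000.0 Mb.
With 12% container overhead: ×1.12. → 446880.0 Mb.
At 12 Mbps: 446880.0 / 12 = 37240.0 s ≈ 10.3 hours.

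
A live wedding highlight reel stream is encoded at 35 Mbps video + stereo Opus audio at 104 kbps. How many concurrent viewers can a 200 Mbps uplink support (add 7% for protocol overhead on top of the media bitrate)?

Audio: 104 kbps = 0.104 Mbps.
Per-viewer media rate: 35.104 Mbps.
On the wire with 7% overhead: 37.561 Mbps.
200 Mbps = 200.0 Mbps; 200.0 / 37.561 = 5.32 → 5 viewers.

5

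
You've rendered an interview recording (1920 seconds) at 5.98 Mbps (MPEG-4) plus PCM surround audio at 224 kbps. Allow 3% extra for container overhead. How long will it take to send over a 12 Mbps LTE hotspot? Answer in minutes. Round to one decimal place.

Audio: 224 kbps = 0.224 Mbps.
Total bitrate: 6.204 Mbps.
File: 6.204 Mbps × 1920 s = 11911.7 Mb.
With 3% container overhead: ×1.03. → 12269.0 Mb.
At 12 Mbps: 12269.0 / 12 = 1022.4 s ≈ 17 minutes.

17.0 minutes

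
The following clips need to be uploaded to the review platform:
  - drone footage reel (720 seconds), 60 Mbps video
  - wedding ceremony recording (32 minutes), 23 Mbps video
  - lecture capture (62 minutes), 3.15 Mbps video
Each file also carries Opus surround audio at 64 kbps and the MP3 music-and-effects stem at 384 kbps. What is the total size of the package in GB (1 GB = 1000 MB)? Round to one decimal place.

12.7 GB

Audio total: 64 + 384 = 448 kbps = 0.448 Mbps.
drone footage reel: 60.448 Mbps × 720 s = 43522.6 Mb
wedding ceremony recording: 23.448 Mbps × 1920 s = 45020.2 Mb
lecture capture: 3.598 Mbps × 3720 s = 13384.6 Mb
Total: 101927.3 Mb = 12740.9 MB.
= 12.74 GB.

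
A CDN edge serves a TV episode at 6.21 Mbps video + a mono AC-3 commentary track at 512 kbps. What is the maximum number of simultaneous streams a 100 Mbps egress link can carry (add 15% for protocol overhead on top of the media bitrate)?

12

Audio: 512 kbps = 0.512 Mbps.
Per-viewer media rate: 6.722 Mbps.
On the wire with 15% overhead: 7.730 Mbps.
100 Mbps = 100.0 Mbps; 100.0 / 7.730 = 12.94 → 12 viewers.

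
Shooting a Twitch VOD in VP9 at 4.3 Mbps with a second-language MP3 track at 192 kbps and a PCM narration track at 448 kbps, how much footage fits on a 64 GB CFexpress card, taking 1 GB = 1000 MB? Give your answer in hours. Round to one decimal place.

Audio total: 192 + 448 = 640 kbps = 0.640 Mbps.
Total bitrate: 4.3 + 0.640 = 4.940 Mbps.
Capacity: 64 GB = 512,000 Mb.
Recording time: 512,000 / 4.940 = 103,644 s ≈ 28.8 hours.

28.8 hours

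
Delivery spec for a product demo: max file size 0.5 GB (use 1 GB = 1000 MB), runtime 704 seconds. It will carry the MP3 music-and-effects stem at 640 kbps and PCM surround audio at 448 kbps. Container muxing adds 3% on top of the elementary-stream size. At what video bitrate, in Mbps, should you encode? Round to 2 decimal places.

Budget: 0.5 GB = 4000.0 Mb.
Stream payload after overhead: 4000.0 / 1.03 = 3883.5 Mb.
Total bitrate budget: 3883.5 Mb / 704 s = 5.516 Mbps.
Audio total: 640 + 448 = 1088 kbps = 1.088 Mbps.
Video: 5.516 − 1.088 = 4.428 Mbps.

4.43 Mbps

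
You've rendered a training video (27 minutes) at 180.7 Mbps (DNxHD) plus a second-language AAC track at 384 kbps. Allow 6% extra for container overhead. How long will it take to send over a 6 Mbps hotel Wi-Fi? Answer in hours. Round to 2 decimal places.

27 min = 1620 s
Audio: 384 kbps = 0.384 Mbps.
Total bitrate: 181.084 Mbps.
File: 181.084 Mbps × 1620 s = 293356.1 Mb.
With 6% container overhead: ×1.06. → 310957.4 Mb.
At 6 Mbps: 310957.4 / 6 = 51826.2 s ≈ 14.4 hours.

14.40 hours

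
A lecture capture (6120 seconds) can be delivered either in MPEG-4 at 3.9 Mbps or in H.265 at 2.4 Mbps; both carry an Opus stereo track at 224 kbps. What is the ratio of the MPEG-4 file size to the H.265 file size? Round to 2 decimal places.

1.57

Audio: 224 kbps = 0.224 Mbps.
MPEG-4: 4.124 Mbps × 6120 s = 25238.9 Mb = 2.938 GiB.
H.265: 2.624 Mbps × 6120 s = 16058.9 Mb = 1.869 GiB.
Ratio: 2.938 / 1.869 = 1.572.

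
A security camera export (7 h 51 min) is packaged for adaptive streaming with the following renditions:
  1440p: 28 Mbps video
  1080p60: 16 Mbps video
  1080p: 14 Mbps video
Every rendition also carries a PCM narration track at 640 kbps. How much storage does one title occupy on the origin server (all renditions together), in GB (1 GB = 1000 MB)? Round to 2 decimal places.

211.67 GB

7 h 51 min = 471 min = 28260 s
Audio: 640 kbps = 0.640 Mbps.
Sum of rendition bitrates: (28+0.640) + (16+0.640) + (14+0.640) = 59.920 Mbps.
× 28260 s = 1,693,339 Mb = 211,667 MB = 211.7 GB.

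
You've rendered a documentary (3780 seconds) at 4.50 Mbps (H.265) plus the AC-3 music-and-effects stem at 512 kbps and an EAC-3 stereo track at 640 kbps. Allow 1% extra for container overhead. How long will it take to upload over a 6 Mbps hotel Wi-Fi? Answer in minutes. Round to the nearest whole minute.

Audio total: 512 + 640 = 1152 kbps = 1.152 Mbps.
Total bitrate: 5.652 Mbps.
File: 5.652 Mbps × 3780 s = 21364.6 Mb.
With 1% container overhead: ×1.01. → 21578.2 Mb.
At 6 Mbps: 21578.2 / 6 = 3596.4 s ≈ 59.9 minutes.

60 minutes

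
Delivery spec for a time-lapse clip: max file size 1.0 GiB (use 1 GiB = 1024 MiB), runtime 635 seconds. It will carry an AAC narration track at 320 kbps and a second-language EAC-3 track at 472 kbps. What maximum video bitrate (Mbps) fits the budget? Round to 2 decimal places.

Budget: 1.0 GiB = 8589.9 Mb.
Total bitrate budget: 8589.9 Mb / 635 s = 13.527 Mbps.
Audio total: 320 + 472 = 792 kbps = 0.792 Mbps.
Video: 13.527 − 0.792 = 12.735 Mbps.

12.74 Mbps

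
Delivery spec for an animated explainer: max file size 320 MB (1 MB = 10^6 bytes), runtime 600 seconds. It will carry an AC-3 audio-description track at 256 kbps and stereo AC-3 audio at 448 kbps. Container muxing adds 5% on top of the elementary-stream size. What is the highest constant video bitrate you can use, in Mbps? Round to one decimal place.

Budget: 320 MB = 2560.0 Mb.
Stream payload after overhead: 2560.0 / 1.05 = 2438.1 Mb.
Total bitrate budget: 2438.1 Mb / 600 s = 4.063 Mbps.
Audio total: 256 + 448 = 704 kbps = 0.704 Mbps.
Video: 4.063 − 0.704 = 3.359 Mbps.

3.4 Mbps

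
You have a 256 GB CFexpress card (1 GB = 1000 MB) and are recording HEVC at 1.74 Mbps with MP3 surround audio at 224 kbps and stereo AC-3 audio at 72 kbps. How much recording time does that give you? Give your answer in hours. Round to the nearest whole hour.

Audio total: 224 + 72 = 296 kbps = 0.296 Mbps.
Total bitrate: 1.74 + 0.296 = 2.036 Mbps.
Capacity: 256 GB = 2,048,000 Mb.
Recording time: 2,048,000 / 2.036 = 1,005,894 s ≈ 279 hours.

279 hours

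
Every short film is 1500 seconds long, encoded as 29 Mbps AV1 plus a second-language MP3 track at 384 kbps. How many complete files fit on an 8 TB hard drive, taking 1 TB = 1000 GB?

Audio: 384 kbps = 0.384 Mbps.
Total bitrate: 29.384 Mbps.
Per item: 29.384 Mbps × 1500 s = 44,076 Mb = 5,510 MB.
Capacity: 8 TB = 64,000,000 Mb; 1452.04 items → 1452 complete.

1452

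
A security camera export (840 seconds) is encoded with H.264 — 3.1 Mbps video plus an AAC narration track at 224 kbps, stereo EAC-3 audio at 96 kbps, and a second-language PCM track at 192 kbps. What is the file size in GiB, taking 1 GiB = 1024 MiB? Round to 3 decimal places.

0.353 GiB

Audio total: 224 + 96 + 192 = 512 kbps = 0.512 Mbps.
Total bitrate: 3.1 + 0.512 = 3.612 Mbps.
Stream data: 3.612 Mbps × 840 s = 3034.1 Mb.
3,034 Mb = 379,260,000 bytes ÷ 1,073,741,824 = 0.3532 GiB.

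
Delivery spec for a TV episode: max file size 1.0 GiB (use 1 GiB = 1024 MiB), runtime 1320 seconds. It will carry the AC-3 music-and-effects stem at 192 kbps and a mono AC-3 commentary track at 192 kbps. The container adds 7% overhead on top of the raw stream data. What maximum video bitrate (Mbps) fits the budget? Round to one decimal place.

Budget: 1.0 GiB = 8589.9 Mb.
Stream payload after overhead: 8589.9 / 1.07 = 8028.0 Mb.
Total bitrate budget: 8028.0 Mb / 1320 s = 6.082 Mbps.
Audio total: 192 + 192 = 384 kbps = 0.384 Mbps.
Video: 6.082 − 0.384 = 5.698 Mbps.

5.7 Mbps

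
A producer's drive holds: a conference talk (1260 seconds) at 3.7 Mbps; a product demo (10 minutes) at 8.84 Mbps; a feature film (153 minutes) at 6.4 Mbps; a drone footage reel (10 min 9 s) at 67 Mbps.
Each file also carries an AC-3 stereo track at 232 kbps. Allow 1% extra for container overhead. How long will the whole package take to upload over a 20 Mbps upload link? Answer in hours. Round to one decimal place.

1.6 hours

Audio: 232 kbps = 0.232 Mbps.
conference talk: 3.932 Mbps × 1260 s × 1.01 = 5003.9 Mb
product demo: 9.072 Mbps × 600 s × 1.01 = 5497.6 Mb
feature film: 6.632 Mbps × 9180 s × 1.01 = 61490.6 Mb
drone footage reel: 67.232 Mbps × 609 s × 1.01 = 41353.7 Mb
Total: 113345.8 Mb = 14168.2 MB.
At 20 Mbps: 113345.8 / 20 = 5667 s ≈ 1.57 hours.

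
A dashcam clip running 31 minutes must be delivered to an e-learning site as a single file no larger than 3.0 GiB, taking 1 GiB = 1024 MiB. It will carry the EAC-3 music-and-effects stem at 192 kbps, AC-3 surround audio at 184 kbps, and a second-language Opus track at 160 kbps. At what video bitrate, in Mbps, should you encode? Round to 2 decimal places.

13.32 Mbps

Budget: 3.0 GiB = 25769.8 Mb.
31 min = 1860 s
Total bitrate budget: 25769.8 Mb / 1860 s = 13.855 Mbps.
Audio total: 192 + 184 + 160 = 536 kbps = 0.536 Mbps.
Video: 13.855 − 0.536 = 13.319 Mbps.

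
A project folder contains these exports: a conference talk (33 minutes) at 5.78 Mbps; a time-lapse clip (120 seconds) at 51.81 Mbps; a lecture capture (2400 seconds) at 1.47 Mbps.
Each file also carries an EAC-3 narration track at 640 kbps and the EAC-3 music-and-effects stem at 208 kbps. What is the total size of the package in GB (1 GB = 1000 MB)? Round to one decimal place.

Audio total: 640 + 208 = 848 kbps = 0.848 Mbps.
conference talk: 6.628 Mbps × 1980 s = 13123.4 Mb
time-lapse clip: 52.658 Mbps × 120 s = 6319.0 Mb
lecture capture: 2.318 Mbps × 2400 s = 5563.2 Mb
Total: 25005.6 Mb = 3125.7 MB.
= 3.126 GB.

3.1 GB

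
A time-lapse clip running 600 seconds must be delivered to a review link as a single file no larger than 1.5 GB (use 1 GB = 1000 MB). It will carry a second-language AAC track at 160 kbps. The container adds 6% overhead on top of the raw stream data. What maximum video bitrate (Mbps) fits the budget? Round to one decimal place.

18.7 Mbps

Budget: 1.5 GB = 12000.0 Mb.
Stream payload after overhead: 12000.0 / 1.06 = 11320.8 Mb.
Total bitrate budget: 11320.8 Mb / 600 s = 18.868 Mbps.
Audio: 160 kbps = 0.160 Mbps.
Video: 18.868 − 0.160 = 18.708 Mbps.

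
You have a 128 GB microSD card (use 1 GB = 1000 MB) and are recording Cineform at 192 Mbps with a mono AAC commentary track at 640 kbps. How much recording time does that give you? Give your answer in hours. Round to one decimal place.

1.5 hours

Audio: 640 kbps = 0.640 Mbps.
Total bitrate: 192 + 0.640 = 192.640 Mbps.
Capacity: 128 GB = 1,024,000 Mb.
Recording time: 1,024,000 / 192.640 = 5,316 s ≈ 1.48 hours.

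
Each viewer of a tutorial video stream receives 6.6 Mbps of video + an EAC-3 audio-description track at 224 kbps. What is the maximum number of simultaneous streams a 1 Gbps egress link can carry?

Audio: 224 kbps = 0.224 Mbps.
Per-viewer media rate: 6.824 Mbps.
1 Gbps = 1,000 Mbps; 1,000 / 6.824 = 146.54 → 146 viewers.

146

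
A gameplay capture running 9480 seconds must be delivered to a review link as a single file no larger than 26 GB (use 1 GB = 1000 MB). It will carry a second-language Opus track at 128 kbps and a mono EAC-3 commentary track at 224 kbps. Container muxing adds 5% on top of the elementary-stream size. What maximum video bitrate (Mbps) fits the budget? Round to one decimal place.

Budget: 26 GB = 208000.0 Mb.
Stream payload after overhead: 208000.0 / 1.05 = 198095.2 Mb.
Total bitrate budget: 198095.2 Mb / 9480 s = 20.896 Mbps.
Audio total: 128 + 224 = 352 kbps = 0.352 Mbps.
Video: 20.896 − 0.352 = 20.544 Mbps.

20.5 Mbps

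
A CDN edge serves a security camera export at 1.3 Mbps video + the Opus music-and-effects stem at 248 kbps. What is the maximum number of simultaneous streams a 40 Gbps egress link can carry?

25839

Audio: 248 kbps = 0.248 Mbps.
Per-viewer media rate: 1.548 Mbps.
40 Gbps = 40,000 Mbps; 40,000 / 1.548 = 25839.79 → 25839 viewers.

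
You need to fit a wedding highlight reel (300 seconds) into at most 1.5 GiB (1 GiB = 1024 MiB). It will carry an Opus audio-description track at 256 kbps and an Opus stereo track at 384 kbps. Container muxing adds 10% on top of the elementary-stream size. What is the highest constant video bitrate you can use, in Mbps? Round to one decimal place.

Budget: 1.5 GiB = 12884.9 Mb.
Stream payload after overhead: 12884.9 / 1.10 = 11713.5 Mb.
Total bitrate budget: 11713.5 Mb / 300 s = 39.045 Mbps.
Audio total: 256 + 384 = 640 kbps = 0.640 Mbps.
Video: 39.045 − 0.640 = 38.405 Mbps.

38.4 Mbps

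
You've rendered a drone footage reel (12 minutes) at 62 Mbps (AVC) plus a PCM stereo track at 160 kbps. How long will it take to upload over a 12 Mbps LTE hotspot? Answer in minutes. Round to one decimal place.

62.2 minutes

12 min = 720 s
Audio: 160 kbps = 0.160 Mbps.
Total bitrate: 62.160 Mbps.
File: 62.160 Mbps × 720 s = 44755.2 Mb.
At 12 Mbps: 44755.2 / 12 = 3729.6 s ≈ 62.2 minutes.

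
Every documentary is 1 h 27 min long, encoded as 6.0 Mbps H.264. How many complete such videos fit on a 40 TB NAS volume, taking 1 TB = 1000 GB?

1 h 27 min = 87 min = 5220 s
Per item: 6.000 Mbps × 5220 s = 31,320 Mb = 3,915 MB.
Capacity: 40 TB = 320,000,000 Mb; 10217.11 items → 10217 complete.

10217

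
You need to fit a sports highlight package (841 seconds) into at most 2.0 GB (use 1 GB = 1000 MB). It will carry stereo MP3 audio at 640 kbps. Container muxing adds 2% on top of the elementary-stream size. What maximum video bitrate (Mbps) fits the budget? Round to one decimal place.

18.0 Mbps

Budget: 2.0 GB = 16000.0 Mb.
Stream payload after overhead: 16000.0 / 1.02 = 15686.3 Mb.
Total bitrate budget: 15686.3 Mb / 841 s = 18.652 Mbps.
Audio: 640 kbps = 0.640 Mbps.
Video: 18.652 − 0.640 = 18.012 Mbps.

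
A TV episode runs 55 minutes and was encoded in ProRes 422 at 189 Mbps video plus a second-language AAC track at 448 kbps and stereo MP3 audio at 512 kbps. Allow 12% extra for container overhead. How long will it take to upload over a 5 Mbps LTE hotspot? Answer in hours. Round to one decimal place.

55 min = 3300 s
Audio total: 448 + 512 = 960 kbps = 0.960 Mbps.
Total bitrate: 189.960 Mbps.
File: 189.960 Mbps × 3300 s = 626868.0 Mb.
With 12% container overhead: ×1.12. → 702092.2 Mb.
At 5 Mbps: 702092.2 / 5 = 140418.4 s ≈ 39 hours.

39.0 hours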